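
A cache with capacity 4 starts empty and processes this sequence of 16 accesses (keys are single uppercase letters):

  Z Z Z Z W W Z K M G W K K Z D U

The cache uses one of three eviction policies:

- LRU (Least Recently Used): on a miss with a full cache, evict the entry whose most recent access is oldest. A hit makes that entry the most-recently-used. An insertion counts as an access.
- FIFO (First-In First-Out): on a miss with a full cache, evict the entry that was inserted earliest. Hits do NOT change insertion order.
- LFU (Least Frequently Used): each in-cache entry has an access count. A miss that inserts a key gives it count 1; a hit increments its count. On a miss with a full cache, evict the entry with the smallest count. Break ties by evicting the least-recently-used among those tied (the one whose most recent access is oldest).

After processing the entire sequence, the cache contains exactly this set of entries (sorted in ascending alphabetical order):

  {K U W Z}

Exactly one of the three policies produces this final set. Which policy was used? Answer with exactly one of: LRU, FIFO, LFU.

Answer: LFU

Derivation:
Simulating under each policy and comparing final sets:
  LRU: final set = {D K U Z} -> differs
  FIFO: final set = {D G U Z} -> differs
  LFU: final set = {K U W Z} -> MATCHES target
Only LFU produces the target set.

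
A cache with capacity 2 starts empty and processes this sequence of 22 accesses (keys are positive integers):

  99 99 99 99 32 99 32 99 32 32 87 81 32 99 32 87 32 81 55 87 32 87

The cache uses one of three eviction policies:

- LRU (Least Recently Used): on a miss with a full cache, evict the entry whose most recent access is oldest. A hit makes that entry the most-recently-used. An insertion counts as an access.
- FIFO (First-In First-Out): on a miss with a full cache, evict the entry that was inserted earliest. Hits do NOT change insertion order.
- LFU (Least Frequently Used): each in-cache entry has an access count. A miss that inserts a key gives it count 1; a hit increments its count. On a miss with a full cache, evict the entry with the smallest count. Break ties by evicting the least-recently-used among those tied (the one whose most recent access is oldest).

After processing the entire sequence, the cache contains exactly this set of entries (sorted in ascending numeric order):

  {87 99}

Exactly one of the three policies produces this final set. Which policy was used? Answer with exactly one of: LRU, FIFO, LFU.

Simulating under each policy and comparing final sets:
  LRU: final set = {32 87} -> differs
  FIFO: final set = {32 87} -> differs
  LFU: final set = {87 99} -> MATCHES target
Only LFU produces the target set.

Answer: LFU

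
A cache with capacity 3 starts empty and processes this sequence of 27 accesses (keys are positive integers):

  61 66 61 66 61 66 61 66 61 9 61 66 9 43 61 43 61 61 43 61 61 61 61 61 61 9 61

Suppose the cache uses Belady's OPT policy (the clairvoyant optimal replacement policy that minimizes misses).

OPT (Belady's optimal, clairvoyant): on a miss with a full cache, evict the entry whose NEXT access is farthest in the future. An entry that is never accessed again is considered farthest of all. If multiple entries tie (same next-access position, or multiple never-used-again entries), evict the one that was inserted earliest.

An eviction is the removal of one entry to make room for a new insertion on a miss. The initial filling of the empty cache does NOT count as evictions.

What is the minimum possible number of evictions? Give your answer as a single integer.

OPT (Belady) simulation (capacity=3):
  1. access 61: MISS. Cache: [61]
  2. access 66: MISS. Cache: [61 66]
  3. access 61: HIT. Next use of 61: step 5. Cache: [61 66]
  4. access 66: HIT. Next use of 66: step 6. Cache: [61 66]
  5. access 61: HIT. Next use of 61: step 7. Cache: [61 66]
  6. access 66: HIT. Next use of 66: step 8. Cache: [61 66]
  7. access 61: HIT. Next use of 61: step 9. Cache: [61 66]
  8. access 66: HIT. Next use of 66: step 12. Cache: [61 66]
  9. access 61: HIT. Next use of 61: step 11. Cache: [61 66]
  10. access 9: MISS. Cache: [61 66 9]
  11. access 61: HIT. Next use of 61: step 15. Cache: [61 66 9]
  12. access 66: HIT. Next use of 66: never. Cache: [61 66 9]
  13. access 9: HIT. Next use of 9: step 26. Cache: [61 66 9]
  14. access 43: MISS, evict 66 (next use: never). Cache: [61 9 43]
  15. access 61: HIT. Next use of 61: step 17. Cache: [61 9 43]
  16. access 43: HIT. Next use of 43: step 19. Cache: [61 9 43]
  17. access 61: HIT. Next use of 61: step 18. Cache: [61 9 43]
  18. access 61: HIT. Next use of 61: step 20. Cache: [61 9 43]
  19. access 43: HIT. Next use of 43: never. Cache: [61 9 43]
  20. access 61: HIT. Next use of 61: step 21. Cache: [61 9 43]
  21. access 61: HIT. Next use of 61: step 22. Cache: [61 9 43]
  22. access 61: HIT. Next use of 61: step 23. Cache: [61 9 43]
  23. access 61: HIT. Next use of 61: step 24. Cache: [61 9 43]
  24. access 61: HIT. Next use of 61: step 25. Cache: [61 9 43]
  25. access 61: HIT. Next use of 61: step 27. Cache: [61 9 43]
  26. access 9: HIT. Next use of 9: never. Cache: [61 9 43]
  27. access 61: HIT. Next use of 61: never. Cache: [61 9 43]
Total: 23 hits, 4 misses, 1 evictions

Answer: 1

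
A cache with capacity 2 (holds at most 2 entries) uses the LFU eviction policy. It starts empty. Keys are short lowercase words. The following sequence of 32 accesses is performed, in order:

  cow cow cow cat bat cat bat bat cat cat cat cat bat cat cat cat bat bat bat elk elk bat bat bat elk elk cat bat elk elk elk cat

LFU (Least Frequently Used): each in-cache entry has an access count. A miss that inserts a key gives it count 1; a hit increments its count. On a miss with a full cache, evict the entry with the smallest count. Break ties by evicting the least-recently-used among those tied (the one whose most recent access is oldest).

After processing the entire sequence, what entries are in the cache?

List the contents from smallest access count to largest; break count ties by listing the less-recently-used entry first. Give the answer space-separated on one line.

LFU simulation (capacity=2):
  1. access cow: MISS. Cache: [cow(c=1)]
  2. access cow: HIT, count now 2. Cache: [cow(c=2)]
  3. access cow: HIT, count now 3. Cache: [cow(c=3)]
  4. access cat: MISS. Cache: [cat(c=1) cow(c=3)]
  5. access bat: MISS, evict cat(c=1). Cache: [bat(c=1) cow(c=3)]
  6. access cat: MISS, evict bat(c=1). Cache: [cat(c=1) cow(c=3)]
  7. access bat: MISS, evict cat(c=1). Cache: [bat(c=1) cow(c=3)]
  8. access bat: HIT, count now 2. Cache: [bat(c=2) cow(c=3)]
  9. access cat: MISS, evict bat(c=2). Cache: [cat(c=1) cow(c=3)]
  10. access cat: HIT, count now 2. Cache: [cat(c=2) cow(c=3)]
  11. access cat: HIT, count now 3. Cache: [cow(c=3) cat(c=3)]
  12. access cat: HIT, count now 4. Cache: [cow(c=3) cat(c=4)]
  13. access bat: MISS, evict cow(c=3). Cache: [bat(c=1) cat(c=4)]
  14. access cat: HIT, count now 5. Cache: [bat(c=1) cat(c=5)]
  15. access cat: HIT, count now 6. Cache: [bat(c=1) cat(c=6)]
  16. access cat: HIT, count now 7. Cache: [bat(c=1) cat(c=7)]
  17. access bat: HIT, count now 2. Cache: [bat(c=2) cat(c=7)]
  18. access bat: HIT, count now 3. Cache: [bat(c=3) cat(c=7)]
  19. access bat: HIT, count now 4. Cache: [bat(c=4) cat(c=7)]
  20. access elk: MISS, evict bat(c=4). Cache: [elk(c=1) cat(c=7)]
  21. access elk: HIT, count now 2. Cache: [elk(c=2) cat(c=7)]
  22. access bat: MISS, evict elk(c=2). Cache: [bat(c=1) cat(c=7)]
  23. access bat: HIT, count now 2. Cache: [bat(c=2) cat(c=7)]
  24. access bat: HIT, count now 3. Cache: [bat(c=3) cat(c=7)]
  25. access elk: MISS, evict bat(c=3). Cache: [elk(c=1) cat(c=7)]
  26. access elk: HIT, count now 2. Cache: [elk(c=2) cat(c=7)]
  27. access cat: HIT, count now 8. Cache: [elk(c=2) cat(c=8)]
  28. access bat: MISS, evict elk(c=2). Cache: [bat(c=1) cat(c=8)]
  29. access elk: MISS, evict bat(c=1). Cache: [elk(c=1) cat(c=8)]
  30. access elk: HIT, count now 2. Cache: [elk(c=2) cat(c=8)]
  31. access elk: HIT, count now 3. Cache: [elk(c=3) cat(c=8)]
  32. access cat: HIT, count now 9. Cache: [elk(c=3) cat(c=9)]
Total: 20 hits, 12 misses, 10 evictions

Answer: elk cat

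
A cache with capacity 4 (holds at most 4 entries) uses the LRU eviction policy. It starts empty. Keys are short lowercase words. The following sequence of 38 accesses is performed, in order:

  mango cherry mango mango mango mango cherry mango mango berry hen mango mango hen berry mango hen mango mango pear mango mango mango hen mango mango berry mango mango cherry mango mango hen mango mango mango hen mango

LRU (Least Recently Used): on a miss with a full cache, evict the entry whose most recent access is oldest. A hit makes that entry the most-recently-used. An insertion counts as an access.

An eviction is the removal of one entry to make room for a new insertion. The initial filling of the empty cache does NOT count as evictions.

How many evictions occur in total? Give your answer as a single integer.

LRU simulation (capacity=4):
  1. access mango: MISS. Cache (LRU->MRU): [mango]
  2. access cherry: MISS. Cache (LRU->MRU): [mango cherry]
  3. access mango: HIT. Cache (LRU->MRU): [cherry mango]
  4. access mango: HIT. Cache (LRU->MRU): [cherry mango]
  5. access mango: HIT. Cache (LRU->MRU): [cherry mango]
  6. access mango: HIT. Cache (LRU->MRU): [cherry mango]
  7. access cherry: HIT. Cache (LRU->MRU): [mango cherry]
  8. access mango: HIT. Cache (LRU->MRU): [cherry mango]
  9. access mango: HIT. Cache (LRU->MRU): [cherry mango]
  10. access berry: MISS. Cache (LRU->MRU): [cherry mango berry]
  11. access hen: MISS. Cache (LRU->MRU): [cherry mango berry hen]
  12. access mango: HIT. Cache (LRU->MRU): [cherry berry hen mango]
  13. access mango: HIT. Cache (LRU->MRU): [cherry berry hen mango]
  14. access hen: HIT. Cache (LRU->MRU): [cherry berry mango hen]
  15. access berry: HIT. Cache (LRU->MRU): [cherry mango hen berry]
  16. access mango: HIT. Cache (LRU->MRU): [cherry hen berry mango]
  17. access hen: HIT. Cache (LRU->MRU): [cherry berry mango hen]
  18. access mango: HIT. Cache (LRU->MRU): [cherry berry hen mango]
  19. access mango: HIT. Cache (LRU->MRU): [cherry berry hen mango]
  20. access pear: MISS, evict cherry. Cache (LRU->MRU): [berry hen mango pear]
  21. access mango: HIT. Cache (LRU->MRU): [berry hen pear mango]
  22. access mango: HIT. Cache (LRU->MRU): [berry hen pear mango]
  23. access mango: HIT. Cache (LRU->MRU): [berry hen pear mango]
  24. access hen: HIT. Cache (LRU->MRU): [berry pear mango hen]
  25. access mango: HIT. Cache (LRU->MRU): [berry pear hen mango]
  26. access mango: HIT. Cache (LRU->MRU): [berry pear hen mango]
  27. access berry: HIT. Cache (LRU->MRU): [pear hen mango berry]
  28. access mango: HIT. Cache (LRU->MRU): [pear hen berry mango]
  29. access mango: HIT. Cache (LRU->MRU): [pear hen berry mango]
  30. access cherry: MISS, evict pear. Cache (LRU->MRU): [hen berry mango cherry]
  31. access mango: HIT. Cache (LRU->MRU): [hen berry cherry mango]
  32. access mango: HIT. Cache (LRU->MRU): [hen berry cherry mango]
  33. access hen: HIT. Cache (LRU->MRU): [berry cherry mango hen]
  34. access mango: HIT. Cache (LRU->MRU): [berry cherry hen mango]
  35. access mango: HIT. Cache (LRU->MRU): [berry cherry hen mango]
  36. access mango: HIT. Cache (LRU->MRU): [berry cherry hen mango]
  37. access hen: HIT. Cache (LRU->MRU): [berry cherry mango hen]
  38. access mango: HIT. Cache (LRU->MRU): [berry cherry hen mango]
Total: 32 hits, 6 misses, 2 evictions

Answer: 2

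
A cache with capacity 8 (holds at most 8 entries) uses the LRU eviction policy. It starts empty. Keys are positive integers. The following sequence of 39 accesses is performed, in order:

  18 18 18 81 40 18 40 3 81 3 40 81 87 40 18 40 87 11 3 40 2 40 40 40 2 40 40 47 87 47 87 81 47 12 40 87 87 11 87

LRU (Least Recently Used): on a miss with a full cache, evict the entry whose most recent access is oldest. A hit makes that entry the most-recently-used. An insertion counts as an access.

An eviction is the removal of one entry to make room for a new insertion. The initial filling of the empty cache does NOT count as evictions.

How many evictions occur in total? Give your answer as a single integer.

Answer: 1

Derivation:
LRU simulation (capacity=8):
  1. access 18: MISS. Cache (LRU->MRU): [18]
  2. access 18: HIT. Cache (LRU->MRU): [18]
  3. access 18: HIT. Cache (LRU->MRU): [18]
  4. access 81: MISS. Cache (LRU->MRU): [18 81]
  5. access 40: MISS. Cache (LRU->MRU): [18 81 40]
  6. access 18: HIT. Cache (LRU->MRU): [81 40 18]
  7. access 40: HIT. Cache (LRU->MRU): [81 18 40]
  8. access 3: MISS. Cache (LRU->MRU): [81 18 40 3]
  9. access 81: HIT. Cache (LRU->MRU): [18 40 3 81]
  10. access 3: HIT. Cache (LRU->MRU): [18 40 81 3]
  11. access 40: HIT. Cache (LRU->MRU): [18 81 3 40]
  12. access 81: HIT. Cache (LRU->MRU): [18 3 40 81]
  13. access 87: MISS. Cache (LRU->MRU): [18 3 40 81 87]
  14. access 40: HIT. Cache (LRU->MRU): [18 3 81 87 40]
  15. access 18: HIT. Cache (LRU->MRU): [3 81 87 40 18]
  16. access 40: HIT. Cache (LRU->MRU): [3 81 87 18 40]
  17. access 87: HIT. Cache (LRU->MRU): [3 81 18 40 87]
  18. access 11: MISS. Cache (LRU->MRU): [3 81 18 40 87 11]
  19. access 3: HIT. Cache (LRU->MRU): [81 18 40 87 11 3]
  20. access 40: HIT. Cache (LRU->MRU): [81 18 87 11 3 40]
  21. access 2: MISS. Cache (LRU->MRU): [81 18 87 11 3 40 2]
  22. access 40: HIT. Cache (LRU->MRU): [81 18 87 11 3 2 40]
  23. access 40: HIT. Cache (LRU->MRU): [81 18 87 11 3 2 40]
  24. access 40: HIT. Cache (LRU->MRU): [81 18 87 11 3 2 40]
  25. access 2: HIT. Cache (LRU->MRU): [81 18 87 11 3 40 2]
  26. access 40: HIT. Cache (LRU->MRU): [81 18 87 11 3 2 40]
  27. access 40: HIT. Cache (LRU->MRU): [81 18 87 11 3 2 40]
  28. access 47: MISS. Cache (LRU->MRU): [81 18 87 11 3 2 40 47]
  29. access 87: HIT. Cache (LRU->MRU): [81 18 11 3 2 40 47 87]
  30. access 47: HIT. Cache (LRU->MRU): [81 18 11 3 2 40 87 47]
  31. access 87: HIT. Cache (LRU->MRU): [81 18 11 3 2 40 47 87]
  32. access 81: HIT. Cache (LRU->MRU): [18 11 3 2 40 47 87 81]
  33. access 47: HIT. Cache (LRU->MRU): [18 11 3 2 40 87 81 47]
  34. access 12: MISS, evict 18. Cache (LRU->MRU): [11 3 2 40 87 81 47 12]
  35. access 40: HIT. Cache (LRU->MRU): [11 3 2 87 81 47 12 40]
  36. access 87: HIT. Cache (LRU->MRU): [11 3 2 81 47 12 40 87]
  37. access 87: HIT. Cache (LRU->MRU): [11 3 2 81 47 12 40 87]
  38. access 11: HIT. Cache (LRU->MRU): [3 2 81 47 12 40 87 11]
  39. access 87: HIT. Cache (LRU->MRU): [3 2 81 47 12 40 11 87]
Total: 30 hits, 9 misses, 1 evictions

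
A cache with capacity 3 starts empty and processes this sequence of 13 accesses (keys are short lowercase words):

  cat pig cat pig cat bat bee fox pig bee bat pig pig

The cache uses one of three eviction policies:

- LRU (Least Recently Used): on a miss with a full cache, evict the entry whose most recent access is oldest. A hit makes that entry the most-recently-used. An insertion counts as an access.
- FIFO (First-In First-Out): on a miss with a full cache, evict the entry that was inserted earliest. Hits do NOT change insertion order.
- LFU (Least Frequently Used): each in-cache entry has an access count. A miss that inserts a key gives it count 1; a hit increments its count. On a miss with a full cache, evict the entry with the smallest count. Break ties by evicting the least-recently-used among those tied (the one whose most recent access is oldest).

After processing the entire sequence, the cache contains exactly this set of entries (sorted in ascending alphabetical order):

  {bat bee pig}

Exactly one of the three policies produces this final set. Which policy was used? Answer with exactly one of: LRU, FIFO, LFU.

Simulating under each policy and comparing final sets:
  LRU: final set = {bat bee pig} -> MATCHES target
  FIFO: final set = {bat fox pig} -> differs
  LFU: final set = {bat cat pig} -> differs
Only LRU produces the target set.

Answer: LRU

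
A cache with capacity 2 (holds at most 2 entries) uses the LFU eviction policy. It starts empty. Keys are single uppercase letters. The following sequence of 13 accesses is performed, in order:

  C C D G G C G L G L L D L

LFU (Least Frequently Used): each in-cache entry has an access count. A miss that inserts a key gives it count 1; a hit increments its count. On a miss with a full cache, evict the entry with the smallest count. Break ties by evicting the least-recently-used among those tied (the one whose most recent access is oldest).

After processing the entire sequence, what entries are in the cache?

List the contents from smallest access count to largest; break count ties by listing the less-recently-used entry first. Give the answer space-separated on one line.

LFU simulation (capacity=2):
  1. access C: MISS. Cache: [C(c=1)]
  2. access C: HIT, count now 2. Cache: [C(c=2)]
  3. access D: MISS. Cache: [D(c=1) C(c=2)]
  4. access G: MISS, evict D(c=1). Cache: [G(c=1) C(c=2)]
  5. access G: HIT, count now 2. Cache: [C(c=2) G(c=2)]
  6. access C: HIT, count now 3. Cache: [G(c=2) C(c=3)]
  7. access G: HIT, count now 3. Cache: [C(c=3) G(c=3)]
  8. access L: MISS, evict C(c=3). Cache: [L(c=1) G(c=3)]
  9. access G: HIT, count now 4. Cache: [L(c=1) G(c=4)]
  10. access L: HIT, count now 2. Cache: [L(c=2) G(c=4)]
  11. access L: HIT, count now 3. Cache: [L(c=3) G(c=4)]
  12. access D: MISS, evict L(c=3). Cache: [D(c=1) G(c=4)]
  13. access L: MISS, evict D(c=1). Cache: [L(c=1) G(c=4)]
Total: 7 hits, 6 misses, 4 evictions

Answer: L G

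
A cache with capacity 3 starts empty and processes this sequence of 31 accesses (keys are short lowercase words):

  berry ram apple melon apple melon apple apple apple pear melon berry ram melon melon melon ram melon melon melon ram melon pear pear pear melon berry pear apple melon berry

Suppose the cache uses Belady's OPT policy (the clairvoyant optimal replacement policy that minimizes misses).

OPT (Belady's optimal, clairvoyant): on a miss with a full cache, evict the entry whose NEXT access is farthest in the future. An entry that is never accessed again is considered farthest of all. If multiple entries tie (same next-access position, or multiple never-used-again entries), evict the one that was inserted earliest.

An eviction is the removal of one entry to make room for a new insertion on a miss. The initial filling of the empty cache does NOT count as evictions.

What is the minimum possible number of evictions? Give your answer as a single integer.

OPT (Belady) simulation (capacity=3):
  1. access berry: MISS. Cache: [berry]
  2. access ram: MISS. Cache: [berry ram]
  3. access apple: MISS. Cache: [berry ram apple]
  4. access melon: MISS, evict ram (next use: step 13). Cache: [berry apple melon]
  5. access apple: HIT. Next use of apple: step 7. Cache: [berry apple melon]
  6. access melon: HIT. Next use of melon: step 11. Cache: [berry apple melon]
  7. access apple: HIT. Next use of apple: step 8. Cache: [berry apple melon]
  8. access apple: HIT. Next use of apple: step 9. Cache: [berry apple melon]
  9. access apple: HIT. Next use of apple: step 29. Cache: [berry apple melon]
  10. access pear: MISS, evict apple (next use: step 29). Cache: [berry melon pear]
  11. access melon: HIT. Next use of melon: step 14. Cache: [berry melon pear]
  12. access berry: HIT. Next use of berry: step 27. Cache: [berry melon pear]
  13. access ram: MISS, evict berry (next use: step 27). Cache: [melon pear ram]
  14. access melon: HIT. Next use of melon: step 15. Cache: [melon pear ram]
  15. access melon: HIT. Next use of melon: step 16. Cache: [melon pear ram]
  16. access melon: HIT. Next use of melon: step 18. Cache: [melon pear ram]
  17. access ram: HIT. Next use of ram: step 21. Cache: [melon pear ram]
  18. access melon: HIT. Next use of melon: step 19. Cache: [melon pear ram]
  19. access melon: HIT. Next use of melon: step 20. Cache: [melon pear ram]
  20. access melon: HIT. Next use of melon: step 22. Cache: [melon pear ram]
  21. access ram: HIT. Next use of ram: never. Cache: [melon pear ram]
  22. access melon: HIT. Next use of melon: step 26. Cache: [melon pear ram]
  23. access pear: HIT. Next use of pear: step 24. Cache: [melon pear ram]
  24. access pear: HIT. Next use of pear: step 25. Cache: [melon pear ram]
  25. access pear: HIT. Next use of pear: step 28. Cache: [melon pear ram]
  26. access melon: HIT. Next use of melon: step 30. Cache: [melon pear ram]
  27. access berry: MISS, evict ram (next use: never). Cache: [melon pear berry]
  28. access pear: HIT. Next use of pear: never. Cache: [melon pear berry]
  29. access apple: MISS, evict pear (next use: never). Cache: [melon berry apple]
  30. access melon: HIT. Next use of melon: never. Cache: [melon berry apple]
  31. access berry: HIT. Next use of berry: never. Cache: [melon berry apple]
Total: 23 hits, 8 misses, 5 evictions

Answer: 5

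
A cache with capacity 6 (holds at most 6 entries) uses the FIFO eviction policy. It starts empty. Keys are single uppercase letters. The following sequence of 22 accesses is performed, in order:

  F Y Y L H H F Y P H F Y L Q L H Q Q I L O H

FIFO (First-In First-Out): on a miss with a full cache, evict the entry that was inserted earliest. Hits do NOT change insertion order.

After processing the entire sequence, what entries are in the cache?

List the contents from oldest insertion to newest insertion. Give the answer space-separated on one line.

FIFO simulation (capacity=6):
  1. access F: MISS. Cache (old->new): [F]
  2. access Y: MISS. Cache (old->new): [F Y]
  3. access Y: HIT. Cache (old->new): [F Y]
  4. access L: MISS. Cache (old->new): [F Y L]
  5. access H: MISS. Cache (old->new): [F Y L H]
  6. access H: HIT. Cache (old->new): [F Y L H]
  7. access F: HIT. Cache (old->new): [F Y L H]
  8. access Y: HIT. Cache (old->new): [F Y L H]
  9. access P: MISS. Cache (old->new): [F Y L H P]
  10. access H: HIT. Cache (old->new): [F Y L H P]
  11. access F: HIT. Cache (old->new): [F Y L H P]
  12. access Y: HIT. Cache (old->new): [F Y L H P]
  13. access L: HIT. Cache (old->new): [F Y L H P]
  14. access Q: MISS. Cache (old->new): [F Y L H P Q]
  15. access L: HIT. Cache (old->new): [F Y L H P Q]
  16. access H: HIT. Cache (old->new): [F Y L H P Q]
  17. access Q: HIT. Cache (old->new): [F Y L H P Q]
  18. access Q: HIT. Cache (old->new): [F Y L H P Q]
  19. access I: MISS, evict F. Cache (old->new): [Y L H P Q I]
  20. access L: HIT. Cache (old->new): [Y L H P Q I]
  21. access O: MISS, evict Y. Cache (old->new): [L H P Q I O]
  22. access H: HIT. Cache (old->new): [L H P Q I O]
Total: 14 hits, 8 misses, 2 evictions

Answer: L H P Q I O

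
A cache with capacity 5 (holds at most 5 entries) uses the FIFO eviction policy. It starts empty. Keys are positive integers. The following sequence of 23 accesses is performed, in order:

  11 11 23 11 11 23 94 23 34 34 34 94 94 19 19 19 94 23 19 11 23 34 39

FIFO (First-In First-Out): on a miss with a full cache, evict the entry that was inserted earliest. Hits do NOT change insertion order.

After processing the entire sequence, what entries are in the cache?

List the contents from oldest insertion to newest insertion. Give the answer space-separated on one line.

Answer: 23 94 34 19 39

Derivation:
FIFO simulation (capacity=5):
  1. access 11: MISS. Cache (old->new): [11]
  2. access 11: HIT. Cache (old->new): [11]
  3. access 23: MISS. Cache (old->new): [11 23]
  4. access 11: HIT. Cache (old->new): [11 23]
  5. access 11: HIT. Cache (old->new): [11 23]
  6. access 23: HIT. Cache (old->new): [11 23]
  7. access 94: MISS. Cache (old->new): [11 23 94]
  8. access 23: HIT. Cache (old->new): [11 23 94]
  9. access 34: MISS. Cache (old->new): [11 23 94 34]
  10. access 34: HIT. Cache (old->new): [11 23 94 34]
  11. access 34: HIT. Cache (old->new): [11 23 94 34]
  12. access 94: HIT. Cache (old->new): [11 23 94 34]
  13. access 94: HIT. Cache (old->new): [11 23 94 34]
  14. access 19: MISS. Cache (old->new): [11 23 94 34 19]
  15. access 19: HIT. Cache (old->new): [11 23 94 34 19]
  16. access 19: HIT. Cache (old->new): [11 23 94 34 19]
  17. access 94: HIT. Cache (old->new): [11 23 94 34 19]
  18. access 23: HIT. Cache (old->new): [11 23 94 34 19]
  19. access 19: HIT. Cache (old->new): [11 23 94 34 19]
  20. access 11: HIT. Cache (old->new): [11 23 94 34 19]
  21. access 23: HIT. Cache (old->new): [11 23 94 34 19]
  22. access 34: HIT. Cache (old->new): [11 23 94 34 19]
  23. access 39: MISS, evict 11. Cache (old->new): [23 94 34 19 39]
Total: 17 hits, 6 misses, 1 evictions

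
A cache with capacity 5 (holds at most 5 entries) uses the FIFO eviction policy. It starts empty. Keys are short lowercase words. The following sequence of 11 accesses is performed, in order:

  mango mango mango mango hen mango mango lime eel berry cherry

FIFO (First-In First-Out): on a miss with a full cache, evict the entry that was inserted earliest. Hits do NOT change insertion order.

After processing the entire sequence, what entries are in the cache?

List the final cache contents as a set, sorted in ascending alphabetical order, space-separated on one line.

FIFO simulation (capacity=5):
  1. access mango: MISS. Cache (old->new): [mango]
  2. access mango: HIT. Cache (old->new): [mango]
  3. access mango: HIT. Cache (old->new): [mango]
  4. access mango: HIT. Cache (old->new): [mango]
  5. access hen: MISS. Cache (old->new): [mango hen]
  6. access mango: HIT. Cache (old->new): [mango hen]
  7. access mango: HIT. Cache (old->new): [mango hen]
  8. access lime: MISS. Cache (old->new): [mango hen lime]
  9. access eel: MISS. Cache (old->new): [mango hen lime eel]
  10. access berry: MISS. Cache (old->new): [mango hen lime eel berry]
  11. access cherry: MISS, evict mango. Cache (old->new): [hen lime eel berry cherry]
Total: 5 hits, 6 misses, 1 evictions

Answer: berry cherry eel hen lime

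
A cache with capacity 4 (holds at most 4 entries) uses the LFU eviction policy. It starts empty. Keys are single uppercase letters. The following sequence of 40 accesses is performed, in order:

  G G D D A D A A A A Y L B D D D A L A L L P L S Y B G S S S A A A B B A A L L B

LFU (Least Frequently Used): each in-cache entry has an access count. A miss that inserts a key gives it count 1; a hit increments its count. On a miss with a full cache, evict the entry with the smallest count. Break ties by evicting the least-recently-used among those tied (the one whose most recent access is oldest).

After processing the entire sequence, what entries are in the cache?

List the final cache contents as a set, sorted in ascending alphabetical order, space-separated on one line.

Answer: A B D L

Derivation:
LFU simulation (capacity=4):
  1. access G: MISS. Cache: [G(c=1)]
  2. access G: HIT, count now 2. Cache: [G(c=2)]
  3. access D: MISS. Cache: [D(c=1) G(c=2)]
  4. access D: HIT, count now 2. Cache: [G(c=2) D(c=2)]
  5. access A: MISS. Cache: [A(c=1) G(c=2) D(c=2)]
  6. access D: HIT, count now 3. Cache: [A(c=1) G(c=2) D(c=3)]
  7. access A: HIT, count now 2. Cache: [G(c=2) A(c=2) D(c=3)]
  8. access A: HIT, count now 3. Cache: [G(c=2) D(c=3) A(c=3)]
  9. access A: HIT, count now 4. Cache: [G(c=2) D(c=3) A(c=4)]
  10. access A: HIT, count now 5. Cache: [G(c=2) D(c=3) A(c=5)]
  11. access Y: MISS. Cache: [Y(c=1) G(c=2) D(c=3) A(c=5)]
  12. access L: MISS, evict Y(c=1). Cache: [L(c=1) G(c=2) D(c=3) A(c=5)]
  13. access B: MISS, evict L(c=1). Cache: [B(c=1) G(c=2) D(c=3) A(c=5)]
  14. access D: HIT, count now 4. Cache: [B(c=1) G(c=2) D(c=4) A(c=5)]
  15. access D: HIT, count now 5. Cache: [B(c=1) G(c=2) A(c=5) D(c=5)]
  16. access D: HIT, count now 6. Cache: [B(c=1) G(c=2) A(c=5) D(c=6)]
  17. access A: HIT, count now 6. Cache: [B(c=1) G(c=2) D(c=6) A(c=6)]
  18. access L: MISS, evict B(c=1). Cache: [L(c=1) G(c=2) D(c=6) A(c=6)]
  19. access A: HIT, count now 7. Cache: [L(c=1) G(c=2) D(c=6) A(c=7)]
  20. access L: HIT, count now 2. Cache: [G(c=2) L(c=2) D(c=6) A(c=7)]
  21. access L: HIT, count now 3. Cache: [G(c=2) L(c=3) D(c=6) A(c=7)]
  22. access P: MISS, evict G(c=2). Cache: [P(c=1) L(c=3) D(c=6) A(c=7)]
  23. access L: HIT, count now 4. Cache: [P(c=1) L(c=4) D(c=6) A(c=7)]
  24. access S: MISS, evict P(c=1). Cache: [S(c=1) L(c=4) D(c=6) A(c=7)]
  25. access Y: MISS, evict S(c=1). Cache: [Y(c=1) L(c=4) D(c=6) A(c=7)]
  26. access B: MISS, evict Y(c=1). Cache: [B(c=1) L(c=4) D(c=6) A(c=7)]
  27. access G: MISS, evict B(c=1). Cache: [G(c=1) L(c=4) D(c=6) A(c=7)]
  28. access S: MISS, evict G(c=1). Cache: [S(c=1) L(c=4) D(c=6) A(c=7)]
  29. access S: HIT, count now 2. Cache: [S(c=2) L(c=4) D(c=6) A(c=7)]
  30. access S: HIT, count now 3. Cache: [S(c=3) L(c=4) D(c=6) A(c=7)]
  31. access A: HIT, count now 8. Cache: [S(c=3) L(c=4) D(c=6) A(c=8)]
  32. access A: HIT, count now 9. Cache: [S(c=3) L(c=4) D(c=6) A(c=9)]
  33. access A: HIT, count now 10. Cache: [S(c=3) L(c=4) D(c=6) A(c=10)]
  34. access B: MISS, evict S(c=3). Cache: [B(c=1) L(c=4) D(c=6) A(c=10)]
  35. access B: HIT, count now 2. Cache: [B(c=2) L(c=4) D(c=6) A(c=10)]
  36. access A: HIT, count now 11. Cache: [B(c=2) L(c=4) D(c=6) A(c=11)]
  37. access A: HIT, count now 12. Cache: [B(c=2) L(c=4) D(c=6) A(c=12)]
  38. access L: HIT, count now 5. Cache: [B(c=2) L(c=5) D(c=6) A(c=12)]
  39. access L: HIT, count now 6. Cache: [B(c=2) D(c=6) L(c=6) A(c=12)]
  40. access B: HIT, count now 3. Cache: [B(c=3) D(c=6) L(c=6) A(c=12)]
Total: 26 hits, 14 misses, 10 evictions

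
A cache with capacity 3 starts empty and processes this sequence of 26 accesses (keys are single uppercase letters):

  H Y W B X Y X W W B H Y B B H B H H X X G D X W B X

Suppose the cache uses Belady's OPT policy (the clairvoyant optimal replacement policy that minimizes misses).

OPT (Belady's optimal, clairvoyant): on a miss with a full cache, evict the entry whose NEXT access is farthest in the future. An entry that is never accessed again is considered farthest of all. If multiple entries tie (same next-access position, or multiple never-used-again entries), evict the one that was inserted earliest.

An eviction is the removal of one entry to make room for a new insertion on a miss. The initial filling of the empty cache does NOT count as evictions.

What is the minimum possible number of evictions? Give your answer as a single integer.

Answer: 8

Derivation:
OPT (Belady) simulation (capacity=3):
  1. access H: MISS. Cache: [H]
  2. access Y: MISS. Cache: [H Y]
  3. access W: MISS. Cache: [H Y W]
  4. access B: MISS, evict H (next use: step 11). Cache: [Y W B]
  5. access X: MISS, evict B (next use: step 10). Cache: [Y W X]
  6. access Y: HIT. Next use of Y: step 12. Cache: [Y W X]
  7. access X: HIT. Next use of X: step 19. Cache: [Y W X]
  8. access W: HIT. Next use of W: step 9. Cache: [Y W X]
  9. access W: HIT. Next use of W: step 24. Cache: [Y W X]
  10. access B: MISS, evict W (next use: step 24). Cache: [Y X B]
  11. access H: MISS, evict X (next use: step 19). Cache: [Y B H]
  12. access Y: HIT. Next use of Y: never. Cache: [Y B H]
  13. access B: HIT. Next use of B: step 14. Cache: [Y B H]
  14. access B: HIT. Next use of B: step 16. Cache: [Y B H]
  15. access H: HIT. Next use of H: step 17. Cache: [Y B H]
  16. access B: HIT. Next use of B: step 25. Cache: [Y B H]
  17. access H: HIT. Next use of H: step 18. Cache: [Y B H]
  18. access H: HIT. Next use of H: never. Cache: [Y B H]
  19. access X: MISS, evict Y (next use: never). Cache: [B H X]
  20. access X: HIT. Next use of X: step 23. Cache: [B H X]
  21. access G: MISS, evict H (next use: never). Cache: [B X G]
  22. access D: MISS, evict G (next use: never). Cache: [B X D]
  23. access X: HIT. Next use of X: step 26. Cache: [B X D]
  24. access W: MISS, evict D (next use: never). Cache: [B X W]
  25. access B: HIT. Next use of B: never. Cache: [B X W]
  26. access X: HIT. Next use of X: never. Cache: [B X W]
Total: 15 hits, 11 misses, 8 evictions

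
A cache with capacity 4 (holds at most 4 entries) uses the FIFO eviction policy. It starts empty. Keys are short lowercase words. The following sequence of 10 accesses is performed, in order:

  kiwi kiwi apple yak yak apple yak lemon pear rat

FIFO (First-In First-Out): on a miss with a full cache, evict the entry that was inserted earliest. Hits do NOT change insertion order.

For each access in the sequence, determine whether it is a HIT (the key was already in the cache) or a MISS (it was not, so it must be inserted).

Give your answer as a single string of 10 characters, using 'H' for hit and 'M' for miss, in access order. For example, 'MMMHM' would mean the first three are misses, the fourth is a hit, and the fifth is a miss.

Answer: MHMMHHHMMM

Derivation:
FIFO simulation (capacity=4):
  1. access kiwi: MISS. Cache (old->new): [kiwi]
  2. access kiwi: HIT. Cache (old->new): [kiwi]
  3. access apple: MISS. Cache (old->new): [kiwi apple]
  4. access yak: MISS. Cache (old->new): [kiwi apple yak]
  5. access yak: HIT. Cache (old->new): [kiwi apple yak]
  6. access apple: HIT. Cache (old->new): [kiwi apple yak]
  7. access yak: HIT. Cache (old->new): [kiwi apple yak]
  8. access lemon: MISS. Cache (old->new): [kiwi apple yak lemon]
  9. access pear: MISS, evict kiwi. Cache (old->new): [apple yak lemon pear]
  10. access rat: MISS, evict apple. Cache (old->new): [yak lemon pear rat]
Total: 4 hits, 6 misses, 2 evictions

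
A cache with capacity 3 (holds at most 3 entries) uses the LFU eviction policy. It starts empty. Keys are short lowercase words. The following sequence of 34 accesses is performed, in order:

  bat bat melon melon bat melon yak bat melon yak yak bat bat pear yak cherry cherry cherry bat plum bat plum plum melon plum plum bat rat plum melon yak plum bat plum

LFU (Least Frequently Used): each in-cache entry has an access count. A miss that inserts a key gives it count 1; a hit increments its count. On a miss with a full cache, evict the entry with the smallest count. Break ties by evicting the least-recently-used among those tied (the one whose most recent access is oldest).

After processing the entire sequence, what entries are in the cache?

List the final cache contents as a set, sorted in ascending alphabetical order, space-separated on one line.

LFU simulation (capacity=3):
  1. access bat: MISS. Cache: [bat(c=1)]
  2. access bat: HIT, count now 2. Cache: [bat(c=2)]
  3. access melon: MISS. Cache: [melon(c=1) bat(c=2)]
  4. access melon: HIT, count now 2. Cache: [bat(c=2) melon(c=2)]
  5. access bat: HIT, count now 3. Cache: [melon(c=2) bat(c=3)]
  6. access melon: HIT, count now 3. Cache: [bat(c=3) melon(c=3)]
  7. access yak: MISS. Cache: [yak(c=1) bat(c=3) melon(c=3)]
  8. access bat: HIT, count now 4. Cache: [yak(c=1) melon(c=3) bat(c=4)]
  9. access melon: HIT, count now 4. Cache: [yak(c=1) bat(c=4) melon(c=4)]
  10. access yak: HIT, count now 2. Cache: [yak(c=2) bat(c=4) melon(c=4)]
  11. access yak: HIT, count now 3. Cache: [yak(c=3) bat(c=4) melon(c=4)]
  12. access bat: HIT, count now 5. Cache: [yak(c=3) melon(c=4) bat(c=5)]
  13. access bat: HIT, count now 6. Cache: [yak(c=3) melon(c=4) bat(c=6)]
  14. access pear: MISS, evict yak(c=3). Cache: [pear(c=1) melon(c=4) bat(c=6)]
  15. access yak: MISS, evict pear(c=1). Cache: [yak(c=1) melon(c=4) bat(c=6)]
  16. access cherry: MISS, evict yak(c=1). Cache: [cherry(c=1) melon(c=4) bat(c=6)]
  17. access cherry: HIT, count now 2. Cache: [cherry(c=2) melon(c=4) bat(c=6)]
  18. access cherry: HIT, count now 3. Cache: [cherry(c=3) melon(c=4) bat(c=6)]
  19. access bat: HIT, count now 7. Cache: [cherry(c=3) melon(c=4) bat(c=7)]
  20. access plum: MISS, evict cherry(c=3). Cache: [plum(c=1) melon(c=4) bat(c=7)]
  21. access bat: HIT, count now 8. Cache: [plum(c=1) melon(c=4) bat(c=8)]
  22. access plum: HIT, count now 2. Cache: [plum(c=2) melon(c=4) bat(c=8)]
  23. access plum: HIT, count now 3. Cache: [plum(c=3) melon(c=4) bat(c=8)]
  24. access melon: HIT, count now 5. Cache: [plum(c=3) melon(c=5) bat(c=8)]
  25. access plum: HIT, count now 4. Cache: [plum(c=4) melon(c=5) bat(c=8)]
  26. access plum: HIT, count now 5. Cache: [melon(c=5) plum(c=5) bat(c=8)]
  27. access bat: HIT, count now 9. Cache: [melon(c=5) plum(c=5) bat(c=9)]
  28. access rat: MISS, evict melon(c=5). Cache: [rat(c=1) plum(c=5) bat(c=9)]
  29. access plum: HIT, count now 6. Cache: [rat(c=1) plum(c=6) bat(c=9)]
  30. access melon: MISS, evict rat(c=1). Cache: [melon(c=1) plum(c=6) bat(c=9)]
  31. access yak: MISS, evict melon(c=1). Cache: [yak(c=1) plum(c=6) bat(c=9)]
  32. access plum: HIT, count now 7. Cache: [yak(c=1) plum(c=7) bat(c=9)]
  33. access bat: HIT, count now 10. Cache: [yak(c=1) plum(c=7) bat(c=10)]
  34. access plum: HIT, count now 8. Cache: [yak(c=1) plum(c=8) bat(c=10)]
Total: 24 hits, 10 misses, 7 evictions

Answer: bat plum yak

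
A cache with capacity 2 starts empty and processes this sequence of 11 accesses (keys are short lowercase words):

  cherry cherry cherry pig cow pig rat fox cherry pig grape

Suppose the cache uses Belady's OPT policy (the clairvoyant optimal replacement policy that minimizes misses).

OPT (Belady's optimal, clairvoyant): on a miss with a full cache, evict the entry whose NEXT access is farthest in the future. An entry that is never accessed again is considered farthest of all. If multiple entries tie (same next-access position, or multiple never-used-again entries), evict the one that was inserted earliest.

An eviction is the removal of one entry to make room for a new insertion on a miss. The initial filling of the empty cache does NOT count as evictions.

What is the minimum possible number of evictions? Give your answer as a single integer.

OPT (Belady) simulation (capacity=2):
  1. access cherry: MISS. Cache: [cherry]
  2. access cherry: HIT. Next use of cherry: step 3. Cache: [cherry]
  3. access cherry: HIT. Next use of cherry: step 9. Cache: [cherry]
  4. access pig: MISS. Cache: [cherry pig]
  5. access cow: MISS, evict cherry (next use: step 9). Cache: [pig cow]
  6. access pig: HIT. Next use of pig: step 10. Cache: [pig cow]
  7. access rat: MISS, evict cow (next use: never). Cache: [pig rat]
  8. access fox: MISS, evict rat (next use: never). Cache: [pig fox]
  9. access cherry: MISS, evict fox (next use: never). Cache: [pig cherry]
  10. access pig: HIT. Next use of pig: never. Cache: [pig cherry]
  11. access grape: MISS, evict pig (next use: never). Cache: [cherry grape]
Total: 4 hits, 7 misses, 5 evictions

Answer: 5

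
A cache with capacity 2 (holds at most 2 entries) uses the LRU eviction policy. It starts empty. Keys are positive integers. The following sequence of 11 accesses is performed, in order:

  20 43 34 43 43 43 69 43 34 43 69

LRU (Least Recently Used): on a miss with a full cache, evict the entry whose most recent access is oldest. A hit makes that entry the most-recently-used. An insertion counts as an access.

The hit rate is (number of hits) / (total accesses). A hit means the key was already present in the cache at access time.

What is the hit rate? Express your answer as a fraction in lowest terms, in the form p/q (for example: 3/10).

LRU simulation (capacity=2):
  1. access 20: MISS. Cache (LRU->MRU): [20]
  2. access 43: MISS. Cache (LRU->MRU): [20 43]
  3. access 34: MISS, evict 20. Cache (LRU->MRU): [43 34]
  4. access 43: HIT. Cache (LRU->MRU): [34 43]
  5. access 43: HIT. Cache (LRU->MRU): [34 43]
  6. access 43: HIT. Cache (LRU->MRU): [34 43]
  7. access 69: MISS, evict 34. Cache (LRU->MRU): [43 69]
  8. access 43: HIT. Cache (LRU->MRU): [69 43]
  9. access 34: MISS, evict 69. Cache (LRU->MRU): [43 34]
  10. access 43: HIT. Cache (LRU->MRU): [34 43]
  11. access 69: MISS, evict 34. Cache (LRU->MRU): [43 69]
Total: 5 hits, 6 misses, 4 evictions

Hit rate = 5/11

Answer: 5/11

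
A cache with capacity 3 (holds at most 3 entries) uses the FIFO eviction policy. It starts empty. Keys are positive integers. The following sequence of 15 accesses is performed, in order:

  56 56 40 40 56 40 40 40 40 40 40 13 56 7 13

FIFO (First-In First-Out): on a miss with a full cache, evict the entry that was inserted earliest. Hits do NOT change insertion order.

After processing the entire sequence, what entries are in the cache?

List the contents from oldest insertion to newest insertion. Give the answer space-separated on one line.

Answer: 40 13 7

Derivation:
FIFO simulation (capacity=3):
  1. access 56: MISS. Cache (old->new): [56]
  2. access 56: HIT. Cache (old->new): [56]
  3. access 40: MISS. Cache (old->new): [56 40]
  4. access 40: HIT. Cache (old->new): [56 40]
  5. access 56: HIT. Cache (old->new): [56 40]
  6. access 40: HIT. Cache (old->new): [56 40]
  7. access 40: HIT. Cache (old->new): [56 40]
  8. access 40: HIT. Cache (old->new): [56 40]
  9. access 40: HIT. Cache (old->new): [56 40]
  10. access 40: HIT. Cache (old->new): [56 40]
  11. access 40: HIT. Cache (old->new): [56 40]
  12. access 13: MISS. Cache (old->new): [56 40 13]
  13. access 56: HIT. Cache (old->new): [56 40 13]
  14. access 7: MISS, evict 56. Cache (old->new): [40 13 7]
  15. access 13: HIT. Cache (old->new): [40 13 7]
Total: 11 hits, 4 misses, 1 evictions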